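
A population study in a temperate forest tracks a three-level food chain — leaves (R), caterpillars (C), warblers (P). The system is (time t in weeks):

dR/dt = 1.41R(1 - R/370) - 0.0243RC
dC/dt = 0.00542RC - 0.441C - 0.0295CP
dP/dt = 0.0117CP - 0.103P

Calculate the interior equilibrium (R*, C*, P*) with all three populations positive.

From dP/dt = 0: 0.0117C* = 0.103, so C* = 8.8.
From dR/dt = 0: 1.41(1 - R*/370) = 0.0243·8.8, giving R* = 370·(1 - 0.152) = 314.
From dC/dt = 0: 0.00542·314 - 0.441 = 0.0295P*, so P* = 1.26/0.0295 = 42.7.

R* ≈ 314, C* ≈ 8.8, P* ≈ 42.7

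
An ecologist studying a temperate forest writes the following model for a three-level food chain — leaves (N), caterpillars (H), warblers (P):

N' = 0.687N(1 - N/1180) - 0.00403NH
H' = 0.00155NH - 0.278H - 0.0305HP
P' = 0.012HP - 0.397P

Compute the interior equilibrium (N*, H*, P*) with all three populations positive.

From dP/dt = 0: 0.012H* = 0.397, so H* = 33.1.
From dN/dt = 0: 0.687(1 - N*/1180) = 0.00403·33.1, giving N* = 1180·(1 - 0.194) = 951.
From dH/dt = 0: 0.00155·951 - 0.278 = 0.0305P*, so P* = 1.2/0.0305 = 39.2.

N* ≈ 951, H* ≈ 33.1, P* ≈ 39.2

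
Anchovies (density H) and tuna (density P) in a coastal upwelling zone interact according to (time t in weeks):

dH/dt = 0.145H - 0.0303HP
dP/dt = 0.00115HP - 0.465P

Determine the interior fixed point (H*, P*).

H* ≈ 404, P* ≈ 4.79

Set dP/dt = 0 with P > 0: 0.00115H - 0.465 = 0, so H* = 0.465/0.00115 = 404.
Set dH/dt = 0 with H > 0: 0.145 - 0.0303P = 0, so P* = 0.145/0.0303 = 4.79.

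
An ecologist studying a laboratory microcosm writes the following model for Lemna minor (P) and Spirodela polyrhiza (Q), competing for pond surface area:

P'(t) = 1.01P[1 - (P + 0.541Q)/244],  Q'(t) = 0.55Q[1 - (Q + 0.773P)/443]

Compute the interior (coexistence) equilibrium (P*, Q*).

Setting both brackets to zero gives the nullclines P + 0.541Q = 244 and 0.773P + Q = 443.
Substituting Q = 443 - 0.773P into the first: P(1 - 0.541·0.773) = 244 - 0.541·443.
So P* = 4.34/0.582 = 7.45, and then Q* = 443 - 0.773·7.45 = 437.

P* ≈ 7.45, Q* ≈ 437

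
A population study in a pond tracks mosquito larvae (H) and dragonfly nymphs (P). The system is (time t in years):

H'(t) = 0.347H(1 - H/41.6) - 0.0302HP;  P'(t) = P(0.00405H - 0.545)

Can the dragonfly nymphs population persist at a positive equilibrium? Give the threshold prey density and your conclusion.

The predator equation gives dP/dt > 0 only when H > 0.545/0.00405 = 135.
Without the predator, H → K = 41.6. Since 41.6 < 135, the predator cannot invade.

Threshold H = 135; K < 135, so no, the predator goes extinct.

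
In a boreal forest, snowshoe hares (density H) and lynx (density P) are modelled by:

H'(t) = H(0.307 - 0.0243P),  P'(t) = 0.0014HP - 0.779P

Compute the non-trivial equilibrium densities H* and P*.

Set dP/dt = 0 with P > 0: 0.0014H - 0.779 = 0, so H* = 0.779/0.0014 = 556.
Set dH/dt = 0 with H > 0: 0.307 - 0.0243P = 0, so P* = 0.307/0.0243 = 12.6.

H* ≈ 556, P* ≈ 12.6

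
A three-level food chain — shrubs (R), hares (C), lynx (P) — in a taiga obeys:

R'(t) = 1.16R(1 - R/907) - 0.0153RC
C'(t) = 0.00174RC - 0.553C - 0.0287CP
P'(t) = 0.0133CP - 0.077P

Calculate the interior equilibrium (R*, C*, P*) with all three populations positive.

R* ≈ 838, C* ≈ 5.79, P* ≈ 31.5

From dP/dt = 0: 0.0133C* = 0.077, so C* = 5.79.
From dR/dt = 0: 1.16(1 - R*/907) = 0.0153·5.79, giving R* = 907·(1 - 0.0764) = 838.
From dC/dt = 0: 0.00174·838 - 0.553 = 0.0287P*, so P* = 0.905/0.0287 = 31.5.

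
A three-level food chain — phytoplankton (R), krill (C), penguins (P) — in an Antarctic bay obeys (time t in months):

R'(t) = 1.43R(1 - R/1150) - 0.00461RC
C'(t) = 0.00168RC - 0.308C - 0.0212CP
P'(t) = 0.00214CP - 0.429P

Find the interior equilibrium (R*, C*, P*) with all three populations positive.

R* ≈ 407, C* ≈ 200, P* ≈ 17.7

From dP/dt = 0: 0.00214C* = 0.429, so C* = 200.
From dR/dt = 0: 1.43(1 - R*/1150) = 0.00461·200, giving R* = 1150·(1 - 0.646) = 407.
From dC/dt = 0: 0.00168·407 - 0.308 = 0.0212P*, so P* = 0.375/0.0212 = 17.7.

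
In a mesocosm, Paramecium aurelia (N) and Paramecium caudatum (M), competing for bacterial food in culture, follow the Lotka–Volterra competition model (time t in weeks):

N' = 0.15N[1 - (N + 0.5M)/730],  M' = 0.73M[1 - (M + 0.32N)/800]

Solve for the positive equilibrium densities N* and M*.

Setting both brackets to zero gives the nullclines N + 0.5M = 730 and 0.32N + M = 800.
Substituting M = 800 - 0.32N into the first: N(1 - 0.5·0.32) = 730 - 0.5·800.
So N* = 330/0.84 = 393, and then M* = 800 - 0.32·393 = 674.

N* ≈ 393, M* ≈ 674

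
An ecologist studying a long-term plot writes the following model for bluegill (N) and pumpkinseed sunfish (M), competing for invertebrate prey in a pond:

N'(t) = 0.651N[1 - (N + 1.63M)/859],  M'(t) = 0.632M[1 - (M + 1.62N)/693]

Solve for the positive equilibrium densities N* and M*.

N* ≈ 165, M* ≈ 426

Setting both brackets to zero gives the nullclines N + 1.63M = 859 and 1.62N + M = 693.
Substituting M = 693 - 1.62N into the first: N(1 - 1.63·1.62) = 859 - 1.63·693.
So N* = -271/-1.64 = 165, and then M* = 693 - 1.62·165 = 426.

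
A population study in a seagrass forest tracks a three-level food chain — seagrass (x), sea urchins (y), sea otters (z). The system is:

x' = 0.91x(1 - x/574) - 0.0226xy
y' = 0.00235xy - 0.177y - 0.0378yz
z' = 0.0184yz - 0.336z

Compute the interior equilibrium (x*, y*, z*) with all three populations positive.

From dz/dt = 0: 0.0184y* = 0.336, so y* = 18.3.
From dx/dt = 0: 0.91(1 - x*/574) = 0.0226·18.3, giving x* = 574·(1 - 0.454) = 314.
From dy/dt = 0: 0.00235·314 - 0.177 = 0.0378z*, so z* = 0.56/0.0378 = 14.8.

x* ≈ 314, y* ≈ 18.3, z* ≈ 14.8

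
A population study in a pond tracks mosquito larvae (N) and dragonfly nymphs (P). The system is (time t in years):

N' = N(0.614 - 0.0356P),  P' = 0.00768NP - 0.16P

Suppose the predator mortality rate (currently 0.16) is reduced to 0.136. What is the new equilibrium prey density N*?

At the interior fixed point, setting dP/dt = 0 with P > 0 fixes N* = (predator death rate)/(NP coefficient) — independent of the other coefficients.
With the change, N* = 0.136/0.00768 = 17.7; it falls from 20.8.

N* ≈ 17.7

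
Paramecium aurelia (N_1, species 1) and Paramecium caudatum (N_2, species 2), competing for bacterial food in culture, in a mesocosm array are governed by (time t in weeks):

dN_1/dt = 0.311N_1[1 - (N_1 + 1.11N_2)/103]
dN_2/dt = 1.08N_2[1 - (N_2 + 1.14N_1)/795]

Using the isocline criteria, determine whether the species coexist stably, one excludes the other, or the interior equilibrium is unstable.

species 2 excludes species 1

Compare the nullcline intercepts: K1/α12 = 103/1.11 = 92.8 < K2 = 795; K2/α21 = 795/1.14 = 697 > K1 = 103.
Since the inequalities point opposite ways, species 2 can invade but species 1 cannot.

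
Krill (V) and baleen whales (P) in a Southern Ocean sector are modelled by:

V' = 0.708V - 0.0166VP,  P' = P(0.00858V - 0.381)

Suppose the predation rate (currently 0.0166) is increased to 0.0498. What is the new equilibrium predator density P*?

P* ≈ 14.2

At the interior fixed point, setting dV/dt = 0 with V > 0 fixes P* = (prey growth rate)/(VP coefficient) — independent of the other coefficients.
With the change, P* = 0.708/0.0498 = 14.2; it falls from 42.7.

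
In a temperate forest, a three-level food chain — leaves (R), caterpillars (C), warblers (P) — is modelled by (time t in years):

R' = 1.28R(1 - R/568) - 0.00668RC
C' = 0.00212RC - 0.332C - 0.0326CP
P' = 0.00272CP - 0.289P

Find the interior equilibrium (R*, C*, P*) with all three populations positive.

From dP/dt = 0: 0.00272C* = 0.289, so C* = 106.
From dR/dt = 0: 1.28(1 - R*/568) = 0.00668·106, giving R* = 568·(1 - 0.554) = 253.
From dC/dt = 0: 0.00212·253 - 0.332 = 0.0326P*, so P* = 0.204/0.0326 = 6.27.

R* ≈ 253, C* ≈ 106, P* ≈ 6.27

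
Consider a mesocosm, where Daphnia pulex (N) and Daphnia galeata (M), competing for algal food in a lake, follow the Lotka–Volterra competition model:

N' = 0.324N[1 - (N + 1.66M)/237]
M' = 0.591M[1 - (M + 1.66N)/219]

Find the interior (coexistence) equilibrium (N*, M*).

N* ≈ 72.1, M* ≈ 99.4

Setting both brackets to zero gives the nullclines N + 1.66M = 237 and 1.66N + M = 219.
Substituting M = 219 - 1.66N into the first: N(1 - 1.66·1.66) = 237 - 1.66·219.
So N* = -127/-1.76 = 72.1, and then M* = 219 - 1.66·72.1 = 99.4.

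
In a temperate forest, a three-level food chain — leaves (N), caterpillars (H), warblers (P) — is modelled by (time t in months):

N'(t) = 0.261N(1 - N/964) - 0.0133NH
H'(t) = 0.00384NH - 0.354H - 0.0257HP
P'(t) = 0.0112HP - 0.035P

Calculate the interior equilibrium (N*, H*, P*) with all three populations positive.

From dP/dt = 0: 0.0112H* = 0.035, so H* = 3.13.
From dN/dt = 0: 0.261(1 - N*/964) = 0.0133·3.13, giving N* = 964·(1 - 0.159) = 810.
From dH/dt = 0: 0.00384·810 - 0.354 = 0.0257P*, so P* = 2.76/0.0257 = 107.

N* ≈ 810, H* ≈ 3.13, P* ≈ 107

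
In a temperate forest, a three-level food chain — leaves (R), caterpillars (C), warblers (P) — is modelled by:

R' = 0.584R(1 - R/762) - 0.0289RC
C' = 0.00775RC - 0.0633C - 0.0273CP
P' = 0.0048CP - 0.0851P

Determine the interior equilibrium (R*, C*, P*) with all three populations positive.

From dP/dt = 0: 0.0048C* = 0.0851, so C* = 17.7.
From dR/dt = 0: 0.584(1 - R*/762) = 0.0289·17.7, giving R* = 762·(1 - 0.877) = 93.5.
From dC/dt = 0: 0.00775·93.5 - 0.0633 = 0.0273P*, so P* = 0.661/0.0273 = 24.2.

R* ≈ 93.5, C* ≈ 17.7, P* ≈ 24.2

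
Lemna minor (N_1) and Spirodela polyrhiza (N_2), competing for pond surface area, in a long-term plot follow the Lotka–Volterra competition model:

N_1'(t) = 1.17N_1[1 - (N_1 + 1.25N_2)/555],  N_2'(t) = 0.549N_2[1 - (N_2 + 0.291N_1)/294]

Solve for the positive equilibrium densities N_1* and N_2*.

N_1* ≈ 295, N_2* ≈ 208

Setting both brackets to zero gives the nullclines N_1 + 1.25N_2 = 555 and 0.291N_1 + N_2 = 294.
Substituting N_2 = 294 - 0.291N_1 into the first: N_1(1 - 1.25·0.291) = 555 - 1.25·294.
So N_1* = 188/0.636 = 295, and then N_2* = 294 - 0.291·295 = 208.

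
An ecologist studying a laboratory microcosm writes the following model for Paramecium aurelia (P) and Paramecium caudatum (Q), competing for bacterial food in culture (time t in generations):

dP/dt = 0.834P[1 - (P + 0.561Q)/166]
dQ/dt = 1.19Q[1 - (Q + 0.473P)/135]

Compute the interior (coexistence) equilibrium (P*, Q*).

Setting both brackets to zero gives the nullclines P + 0.561Q = 166 and 0.473P + Q = 135.
Substituting Q = 135 - 0.473P into the first: P(1 - 0.561·0.473) = 166 - 0.561·135.
So P* = 90.3/0.735 = 123, and then Q* = 135 - 0.473·123 = 76.9.

P* ≈ 123, Q* ≈ 76.9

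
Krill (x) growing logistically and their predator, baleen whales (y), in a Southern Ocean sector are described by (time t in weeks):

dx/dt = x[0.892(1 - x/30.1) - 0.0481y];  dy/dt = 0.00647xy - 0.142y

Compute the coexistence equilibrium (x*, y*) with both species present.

From dy/dt = 0 with y > 0: 0.00647x* = 0.142, so x* = 21.9.
Substitute into dx/dt = 0: 0.892(1 - 21.9/30.1) = 0.0481y*.
The bracket is 0.271, giving y* = 0.242/0.0481 = 5.02.

x* ≈ 21.9, y* ≈ 5.02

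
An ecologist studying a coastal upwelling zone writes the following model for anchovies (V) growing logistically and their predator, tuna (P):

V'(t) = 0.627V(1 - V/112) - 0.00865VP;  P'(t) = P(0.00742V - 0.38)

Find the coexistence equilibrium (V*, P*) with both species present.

V* ≈ 51.2, P* ≈ 39.3

From dP/dt = 0 with P > 0: 0.00742V* = 0.38, so V* = 51.2.
Substitute into dV/dt = 0: 0.627(1 - 51.2/112) = 0.00865P*.
The bracket is 0.543, giving P* = 0.34/0.00865 = 39.3.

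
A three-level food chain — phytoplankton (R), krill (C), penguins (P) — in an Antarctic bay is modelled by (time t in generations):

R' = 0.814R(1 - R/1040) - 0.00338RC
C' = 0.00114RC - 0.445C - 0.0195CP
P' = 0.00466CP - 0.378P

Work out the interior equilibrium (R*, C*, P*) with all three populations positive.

R* ≈ 690, C* ≈ 81.1, P* ≈ 17.5

From dP/dt = 0: 0.00466C* = 0.378, so C* = 81.1.
From dR/dt = 0: 0.814(1 - R*/1040) = 0.00338·81.1, giving R* = 1040·(1 - 0.337) = 690.
From dC/dt = 0: 0.00114·690 - 0.445 = 0.0195P*, so P* = 0.341/0.0195 = 17.5.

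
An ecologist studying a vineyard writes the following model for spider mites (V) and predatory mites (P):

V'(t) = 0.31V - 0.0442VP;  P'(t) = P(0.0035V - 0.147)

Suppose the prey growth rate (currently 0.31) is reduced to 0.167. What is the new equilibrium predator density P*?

P* ≈ 3.78

At the interior fixed point, setting dV/dt = 0 with V > 0 fixes P* = (prey growth rate)/(VP coefficient) — independent of the other coefficients.
With the change, P* = 0.167/0.0442 = 3.78; it falls from 7.01.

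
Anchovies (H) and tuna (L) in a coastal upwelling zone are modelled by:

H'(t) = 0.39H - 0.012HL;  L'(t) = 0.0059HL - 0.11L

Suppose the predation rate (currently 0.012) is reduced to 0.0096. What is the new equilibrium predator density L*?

At the interior fixed point, setting dH/dt = 0 with H > 0 fixes L* = (prey growth rate)/(HL coefficient) — independent of the other coefficients.
With the change, L* = 0.39/0.0096 = 40.6; it rises from 32.5.

L* ≈ 40.6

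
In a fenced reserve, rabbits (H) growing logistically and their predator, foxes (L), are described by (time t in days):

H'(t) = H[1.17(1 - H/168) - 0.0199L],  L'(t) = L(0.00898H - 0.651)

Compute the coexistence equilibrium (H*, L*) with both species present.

H* ≈ 72.5, L* ≈ 33.4

From dL/dt = 0 with L > 0: 0.00898H* = 0.651, so H* = 72.5.
Substitute into dH/dt = 0: 1.17(1 - 72.5/168) = 0.0199L*.
The bracket is 0.568, giving L* = 0.665/0.0199 = 33.4.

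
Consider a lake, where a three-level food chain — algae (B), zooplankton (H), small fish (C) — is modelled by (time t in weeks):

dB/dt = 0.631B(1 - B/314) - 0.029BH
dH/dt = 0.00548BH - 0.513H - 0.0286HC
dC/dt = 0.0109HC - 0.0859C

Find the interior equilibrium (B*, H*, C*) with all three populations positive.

B* ≈ 200, H* ≈ 7.88, C* ≈ 20.4

From dC/dt = 0: 0.0109H* = 0.0859, so H* = 7.88.
From dB/dt = 0: 0.631(1 - B*/314) = 0.029·7.88, giving B* = 314·(1 - 0.362) = 200.
From dH/dt = 0: 0.00548·200 - 0.513 = 0.0286C*, so C* = 0.584/0.0286 = 20.4.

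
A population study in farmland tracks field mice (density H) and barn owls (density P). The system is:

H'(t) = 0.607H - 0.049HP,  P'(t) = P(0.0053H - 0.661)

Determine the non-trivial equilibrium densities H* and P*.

Set dP/dt = 0 with P > 0: 0.0053H - 0.661 = 0, so H* = 0.661/0.0053 = 125.
Set dH/dt = 0 with H > 0: 0.607 - 0.049P = 0, so P* = 0.607/0.049 = 12.4.

H* ≈ 125, P* ≈ 12.4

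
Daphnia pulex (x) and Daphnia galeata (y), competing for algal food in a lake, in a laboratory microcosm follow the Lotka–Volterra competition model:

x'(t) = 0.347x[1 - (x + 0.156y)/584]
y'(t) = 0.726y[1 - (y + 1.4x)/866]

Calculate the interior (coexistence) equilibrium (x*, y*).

x* ≈ 574, y* ≈ 61.9

Setting both brackets to zero gives the nullclines x + 0.156y = 584 and 1.4x + y = 866.
Substituting y = 866 - 1.4x into the first: x(1 - 0.156·1.4) = 584 - 0.156·866.
So x* = 449/0.782 = 574, and then y* = 866 - 1.4·574 = 61.9.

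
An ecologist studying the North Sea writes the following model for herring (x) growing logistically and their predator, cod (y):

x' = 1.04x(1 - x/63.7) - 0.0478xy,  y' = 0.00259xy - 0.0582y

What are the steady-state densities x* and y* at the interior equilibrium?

From dy/dt = 0 with y > 0: 0.00259x* = 0.0582, so x* = 22.5.
Substitute into dx/dt = 0: 1.04(1 - 22.5/63.7) = 0.0478y*.
The bracket is 0.647, giving y* = 0.673/0.0478 = 14.1.

x* ≈ 22.5, y* ≈ 14.1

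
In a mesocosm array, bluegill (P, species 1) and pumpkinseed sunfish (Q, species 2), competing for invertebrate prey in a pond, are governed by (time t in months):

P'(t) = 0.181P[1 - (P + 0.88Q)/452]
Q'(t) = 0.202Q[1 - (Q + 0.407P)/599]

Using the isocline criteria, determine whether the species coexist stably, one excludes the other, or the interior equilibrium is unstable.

species 2 excludes species 1

Compare the nullcline intercepts: K1/α12 = 452/0.88 = 514 < K2 = 599; K2/α21 = 599/0.407 = 1470 > K1 = 452.
Since the inequalities point opposite ways, species 2 can invade but species 1 cannot.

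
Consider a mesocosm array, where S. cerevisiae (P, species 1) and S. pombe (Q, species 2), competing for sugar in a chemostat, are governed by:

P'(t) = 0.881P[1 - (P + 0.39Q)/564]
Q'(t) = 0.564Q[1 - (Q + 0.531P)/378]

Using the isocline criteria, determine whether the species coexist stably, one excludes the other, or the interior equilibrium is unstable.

stable coexistence

Compare the nullcline intercepts: K1/α12 = 564/0.39 = 1450 > K2 = 378; K2/α21 = 378/0.531 = 712 > K1 = 564.
Since both inequalities hold, each species can invade when rare, so the interior equilibrium is stable.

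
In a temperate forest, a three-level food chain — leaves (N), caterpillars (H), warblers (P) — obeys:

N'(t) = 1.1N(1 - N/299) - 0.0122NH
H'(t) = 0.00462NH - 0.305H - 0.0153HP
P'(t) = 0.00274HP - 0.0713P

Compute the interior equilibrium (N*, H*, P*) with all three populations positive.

N* ≈ 213, H* ≈ 26, P* ≈ 44.3

From dP/dt = 0: 0.00274H* = 0.0713, so H* = 26.
From dN/dt = 0: 1.1(1 - N*/299) = 0.0122·26, giving N* = 299·(1 - 0.289) = 213.
From dH/dt = 0: 0.00462·213 - 0.305 = 0.0153P*, so P* = 0.678/0.0153 = 44.3.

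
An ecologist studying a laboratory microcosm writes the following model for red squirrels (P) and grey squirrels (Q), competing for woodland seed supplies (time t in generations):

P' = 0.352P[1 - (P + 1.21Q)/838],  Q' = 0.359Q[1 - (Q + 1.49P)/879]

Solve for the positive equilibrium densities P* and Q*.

Setting both brackets to zero gives the nullclines P + 1.21Q = 838 and 1.49P + Q = 879.
Substituting Q = 879 - 1.49P into the first: P(1 - 1.21·1.49) = 838 - 1.21·879.
So P* = -226/-0.803 = 281, and then Q* = 879 - 1.49·281 = 460.

P* ≈ 281, Q* ≈ 460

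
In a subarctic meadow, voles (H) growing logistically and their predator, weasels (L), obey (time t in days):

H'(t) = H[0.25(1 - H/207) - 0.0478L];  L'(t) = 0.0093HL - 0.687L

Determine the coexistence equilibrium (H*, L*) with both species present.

From dL/dt = 0 with L > 0: 0.0093H* = 0.687, so H* = 73.9.
Substitute into dH/dt = 0: 0.25(1 - 73.9/207) = 0.0478L*.
The bracket is 0.643, giving L* = 0.161/0.0478 = 3.36.

H* ≈ 73.9, L* ≈ 3.36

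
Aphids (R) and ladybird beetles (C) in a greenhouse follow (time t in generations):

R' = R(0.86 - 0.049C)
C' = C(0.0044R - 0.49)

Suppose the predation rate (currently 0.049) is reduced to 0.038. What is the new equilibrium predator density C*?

C* ≈ 22.6

At the interior fixed point, setting dR/dt = 0 with R > 0 fixes C* = (prey growth rate)/(RC coefficient) — independent of the other coefficients.
With the change, C* = 0.86/0.038 = 22.6; it rises from 17.6.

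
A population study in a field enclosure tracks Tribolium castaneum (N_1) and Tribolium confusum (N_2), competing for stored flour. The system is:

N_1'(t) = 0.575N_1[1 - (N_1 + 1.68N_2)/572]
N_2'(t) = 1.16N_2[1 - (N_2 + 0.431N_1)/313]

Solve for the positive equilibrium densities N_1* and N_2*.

Setting both brackets to zero gives the nullclines N_1 + 1.68N_2 = 572 and 0.431N_1 + N_2 = 313.
Substituting N_2 = 313 - 0.431N_1 into the first: N_1(1 - 1.68·0.431) = 572 - 1.68·313.
So N_1* = 46.2/0.276 = 167, and then N_2* = 313 - 0.431·167 = 241.

N_1* ≈ 167, N_2* ≈ 241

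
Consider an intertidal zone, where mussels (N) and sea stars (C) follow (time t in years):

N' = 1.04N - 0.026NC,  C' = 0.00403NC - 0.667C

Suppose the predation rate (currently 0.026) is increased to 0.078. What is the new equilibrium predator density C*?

C* ≈ 13.3

At the interior fixed point, setting dN/dt = 0 with N > 0 fixes C* = (prey growth rate)/(NC coefficient) — independent of the other coefficients.
With the change, C* = 1.04/0.078 = 13.3; it falls from 40.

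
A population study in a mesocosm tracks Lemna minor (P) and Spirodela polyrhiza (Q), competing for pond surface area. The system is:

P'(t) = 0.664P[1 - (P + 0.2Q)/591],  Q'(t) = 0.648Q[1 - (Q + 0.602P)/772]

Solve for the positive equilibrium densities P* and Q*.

Setting both brackets to zero gives the nullclines P + 0.2Q = 591 and 0.602P + Q = 772.
Substituting Q = 772 - 0.602P into the first: P(1 - 0.2·0.602) = 591 - 0.2·772.
So P* = 437/0.88 = 496, and then Q* = 772 - 0.602·496 = 473.

P* ≈ 496, Q* ≈ 473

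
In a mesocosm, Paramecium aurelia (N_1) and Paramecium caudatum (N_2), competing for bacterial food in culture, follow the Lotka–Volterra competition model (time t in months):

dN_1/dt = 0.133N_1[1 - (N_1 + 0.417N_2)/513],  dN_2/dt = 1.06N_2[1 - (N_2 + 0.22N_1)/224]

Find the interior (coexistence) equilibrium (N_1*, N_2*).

N_1* ≈ 462, N_2* ≈ 122

Setting both brackets to zero gives the nullclines N_1 + 0.417N_2 = 513 and 0.22N_1 + N_2 = 224.
Substituting N_2 = 224 - 0.22N_1 into the first: N_1(1 - 0.417·0.22) = 513 - 0.417·224.
So N_1* = 420/0.908 = 462, and then N_2* = 224 - 0.22·462 = 122.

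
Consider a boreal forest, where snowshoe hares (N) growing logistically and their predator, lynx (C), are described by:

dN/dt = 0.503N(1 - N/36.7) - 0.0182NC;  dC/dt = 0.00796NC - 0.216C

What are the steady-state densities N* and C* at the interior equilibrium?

From dC/dt = 0 with C > 0: 0.00796N* = 0.216, so N* = 27.1.
Substitute into dN/dt = 0: 0.503(1 - 27.1/36.7) = 0.0182C*.
The bracket is 0.261, giving C* = 0.131/0.0182 = 7.2.

N* ≈ 27.1, C* ≈ 7.2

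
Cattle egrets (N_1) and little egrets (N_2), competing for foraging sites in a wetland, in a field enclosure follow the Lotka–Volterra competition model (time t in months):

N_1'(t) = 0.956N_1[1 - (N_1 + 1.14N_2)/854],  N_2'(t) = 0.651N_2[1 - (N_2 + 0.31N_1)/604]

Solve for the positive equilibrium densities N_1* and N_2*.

N_1* ≈ 256, N_2* ≈ 525

Setting both brackets to zero gives the nullclines N_1 + 1.14N_2 = 854 and 0.31N_1 + N_2 = 604.
Substituting N_2 = 604 - 0.31N_1 into the first: N_1(1 - 1.14·0.31) = 854 - 1.14·604.
So N_1* = 165/0.647 = 256, and then N_2* = 604 - 0.31·256 = 525.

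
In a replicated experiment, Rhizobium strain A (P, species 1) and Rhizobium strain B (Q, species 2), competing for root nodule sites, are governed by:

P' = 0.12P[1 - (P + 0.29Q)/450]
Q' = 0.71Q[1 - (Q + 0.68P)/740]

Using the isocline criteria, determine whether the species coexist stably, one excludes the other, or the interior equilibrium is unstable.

stable coexistence

Compare the nullcline intercepts: K1/α12 = 450/0.29 = 1550 > K2 = 740; K2/α21 = 740/0.68 = 1090 > K1 = 450.
Since both inequalities hold, each species can invade when rare, so the interior equilibrium is stable.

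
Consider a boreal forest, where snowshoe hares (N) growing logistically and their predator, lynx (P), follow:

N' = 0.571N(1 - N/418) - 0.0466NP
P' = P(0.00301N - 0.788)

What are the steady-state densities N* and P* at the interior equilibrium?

N* ≈ 262, P* ≈ 4.58

From dP/dt = 0 with P > 0: 0.00301N* = 0.788, so N* = 262.
Substitute into dN/dt = 0: 0.571(1 - 262/418) = 0.0466P*.
The bracket is 0.374, giving P* = 0.213/0.0466 = 4.58.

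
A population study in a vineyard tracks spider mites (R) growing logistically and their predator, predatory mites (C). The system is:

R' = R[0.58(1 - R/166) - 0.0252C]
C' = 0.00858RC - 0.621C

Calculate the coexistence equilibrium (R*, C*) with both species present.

R* ≈ 72.4, C* ≈ 13

From dC/dt = 0 with C > 0: 0.00858R* = 0.621, so R* = 72.4.
Substitute into dR/dt = 0: 0.58(1 - 72.4/166) = 0.0252C*.
The bracket is 0.564, giving C* = 0.327/0.0252 = 13.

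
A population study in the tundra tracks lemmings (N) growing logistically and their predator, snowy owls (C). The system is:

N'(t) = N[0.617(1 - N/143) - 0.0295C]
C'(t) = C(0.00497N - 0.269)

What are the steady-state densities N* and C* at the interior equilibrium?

From dC/dt = 0 with C > 0: 0.00497N* = 0.269, so N* = 54.1.
Substitute into dN/dt = 0: 0.617(1 - 54.1/143) = 0.0295C*.
The bracket is 0.622, giving C* = 0.383/0.0295 = 13.

N* ≈ 54.1, C* ≈ 13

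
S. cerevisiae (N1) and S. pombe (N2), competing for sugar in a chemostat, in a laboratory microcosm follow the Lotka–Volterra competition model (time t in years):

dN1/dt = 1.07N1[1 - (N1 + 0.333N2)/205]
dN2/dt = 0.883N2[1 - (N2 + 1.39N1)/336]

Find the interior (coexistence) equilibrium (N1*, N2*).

N1* ≈ 173, N2* ≈ 95

Setting both brackets to zero gives the nullclines N1 + 0.333N2 = 205 and 1.39N1 + N2 = 336.
Substituting N2 = 336 - 1.39N1 into the first: N1(1 - 0.333·1.39) = 205 - 0.333·336.
So N1* = 93.1/0.537 = 173, and then N2* = 336 - 1.39·173 = 95.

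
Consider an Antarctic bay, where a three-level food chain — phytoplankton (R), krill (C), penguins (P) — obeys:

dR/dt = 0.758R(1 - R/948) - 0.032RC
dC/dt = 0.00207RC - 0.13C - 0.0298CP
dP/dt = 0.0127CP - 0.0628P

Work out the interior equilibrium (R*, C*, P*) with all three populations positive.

R* ≈ 750, C* ≈ 4.94, P* ≈ 47.7

From dP/dt = 0: 0.0127C* = 0.0628, so C* = 4.94.
From dR/dt = 0: 0.758(1 - R*/948) = 0.032·4.94, giving R* = 948·(1 - 0.209) = 750.
From dC/dt = 0: 0.00207·750 - 0.13 = 0.0298P*, so P* = 1.42/0.0298 = 47.7.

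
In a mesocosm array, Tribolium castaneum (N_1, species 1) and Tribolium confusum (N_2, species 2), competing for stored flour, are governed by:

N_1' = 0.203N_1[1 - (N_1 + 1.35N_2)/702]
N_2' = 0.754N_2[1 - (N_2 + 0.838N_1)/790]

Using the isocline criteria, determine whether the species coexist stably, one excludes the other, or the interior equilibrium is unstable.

species 2 excludes species 1

Compare the nullcline intercepts: K1/α12 = 702/1.35 = 520 < K2 = 790; K2/α21 = 790/0.838 = 943 > K1 = 702.
Since the inequalities point opposite ways, species 2 can invade but species 1 cannot.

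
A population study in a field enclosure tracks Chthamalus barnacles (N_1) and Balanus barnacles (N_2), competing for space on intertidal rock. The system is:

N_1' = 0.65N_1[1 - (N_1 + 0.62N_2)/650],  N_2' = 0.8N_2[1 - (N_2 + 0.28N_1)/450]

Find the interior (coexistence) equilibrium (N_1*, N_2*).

Setting both brackets to zero gives the nullclines N_1 + 0.62N_2 = 650 and 0.28N_1 + N_2 = 450.
Substituting N_2 = 450 - 0.28N_1 into the first: N_1(1 - 0.62·0.28) = 650 - 0.62·450.
So N_1* = 371/0.826 = 449, and then N_2* = 450 - 0.28·449 = 324.

N_1* ≈ 449, N_2* ≈ 324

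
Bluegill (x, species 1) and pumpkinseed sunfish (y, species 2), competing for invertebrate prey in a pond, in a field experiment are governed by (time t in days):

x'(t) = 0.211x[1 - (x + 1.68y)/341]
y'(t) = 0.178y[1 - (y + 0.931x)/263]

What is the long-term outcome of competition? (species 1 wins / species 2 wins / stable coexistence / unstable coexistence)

Compare the nullcline intercepts: K1/α12 = 341/1.68 = 203 < K2 = 263; K2/α21 = 263/0.931 = 282 < K1 = 341.
Since both are reversed, neither can invade when rare; the interior point is a saddle.

unstable coexistence (outcome depends on initial conditions)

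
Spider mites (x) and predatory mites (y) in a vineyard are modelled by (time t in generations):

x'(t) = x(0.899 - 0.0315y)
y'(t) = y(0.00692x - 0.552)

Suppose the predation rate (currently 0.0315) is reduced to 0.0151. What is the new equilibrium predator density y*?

y* ≈ 59.5

At the interior fixed point, setting dx/dt = 0 with x > 0 fixes y* = (prey growth rate)/(xy coefficient) — independent of the other coefficients.
With the change, y* = 0.899/0.0151 = 59.5; it rises from 28.5.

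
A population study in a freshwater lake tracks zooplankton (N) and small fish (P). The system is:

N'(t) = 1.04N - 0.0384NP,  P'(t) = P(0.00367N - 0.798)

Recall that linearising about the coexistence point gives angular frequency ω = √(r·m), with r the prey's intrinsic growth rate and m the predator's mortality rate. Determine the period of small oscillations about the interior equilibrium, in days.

T ≈ 6.9 days

Here r = 1.04 and m = 0.798, so r·m = 0.83.
ω = √0.83 = 0.911 per day, hence T = 2π/ω ≈ 6.9 days.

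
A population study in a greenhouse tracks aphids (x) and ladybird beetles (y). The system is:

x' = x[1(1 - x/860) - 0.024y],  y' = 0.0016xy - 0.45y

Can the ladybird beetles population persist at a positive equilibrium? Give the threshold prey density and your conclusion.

The predator equation gives dy/dt > 0 only when x > 0.45/0.0016 = 281.
Without the predator, x → K = 860. Since 860 > 281, the predator can invade and persist.

Threshold x = 281; K > 281, so yes, the predator persists.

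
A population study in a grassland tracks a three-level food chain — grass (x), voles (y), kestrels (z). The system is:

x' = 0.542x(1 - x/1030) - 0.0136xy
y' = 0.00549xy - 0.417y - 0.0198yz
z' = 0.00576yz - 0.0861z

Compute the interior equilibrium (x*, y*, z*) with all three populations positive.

x* ≈ 644, y* ≈ 14.9, z* ≈ 157

From dz/dt = 0: 0.00576y* = 0.0861, so y* = 14.9.
From dx/dt = 0: 0.542(1 - x*/1030) = 0.0136·14.9, giving x* = 1030·(1 - 0.375) = 644.
From dy/dt = 0: 0.00549·644 - 0.417 = 0.0198z*, so z* = 3.12/0.0198 = 157.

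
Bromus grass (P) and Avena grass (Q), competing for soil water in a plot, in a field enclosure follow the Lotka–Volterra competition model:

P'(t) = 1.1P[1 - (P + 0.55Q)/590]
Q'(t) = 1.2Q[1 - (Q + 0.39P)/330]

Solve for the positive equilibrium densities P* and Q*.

P* ≈ 520, Q* ≈ 127

Setting both brackets to zero gives the nullclines P + 0.55Q = 590 and 0.39P + Q = 330.
Substituting Q = 330 - 0.39P into the first: P(1 - 0.55·0.39) = 590 - 0.55·330.
So P* = 408/0.785 = 520, and then Q* = 330 - 0.39·520 = 127.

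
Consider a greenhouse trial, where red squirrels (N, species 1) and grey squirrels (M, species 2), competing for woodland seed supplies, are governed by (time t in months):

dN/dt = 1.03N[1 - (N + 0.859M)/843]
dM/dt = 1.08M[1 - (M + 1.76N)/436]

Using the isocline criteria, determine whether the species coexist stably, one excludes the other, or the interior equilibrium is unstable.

Compare the nullcline intercepts: K1/α12 = 843/0.859 = 981 > K2 = 436; K2/α21 = 436/1.76 = 248 < K1 = 843.
Since the inequalities point opposite ways, species 1 can invade but species 2 cannot.

species 1 excludes species 2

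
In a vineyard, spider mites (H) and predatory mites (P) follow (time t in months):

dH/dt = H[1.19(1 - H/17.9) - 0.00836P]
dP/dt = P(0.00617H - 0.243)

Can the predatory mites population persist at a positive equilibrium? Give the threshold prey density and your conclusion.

The predator equation gives dP/dt > 0 only when H > 0.243/0.00617 = 39.4.
Without the predator, H → K = 17.9. Since 17.9 < 39.4, the predator cannot invade.

Threshold H = 39.4; K < 39.4, so no, the predator goes extinct.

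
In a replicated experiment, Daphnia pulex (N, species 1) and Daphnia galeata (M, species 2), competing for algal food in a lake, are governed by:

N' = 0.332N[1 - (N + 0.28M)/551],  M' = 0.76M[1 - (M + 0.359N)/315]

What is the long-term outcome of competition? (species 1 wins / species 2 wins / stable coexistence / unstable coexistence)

stable coexistence

Compare the nullcline intercepts: K1/α12 = 551/0.28 = 1970 > K2 = 315; K2/α21 = 315/0.359 = 877 > K1 = 551.
Since both inequalities hold, each species can invade when rare, so the interior equilibrium is stable.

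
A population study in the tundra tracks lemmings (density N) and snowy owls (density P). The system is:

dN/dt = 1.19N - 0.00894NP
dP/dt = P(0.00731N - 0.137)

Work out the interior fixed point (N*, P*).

Set dP/dt = 0 with P > 0: 0.00731N - 0.137 = 0, so N* = 0.137/0.00731 = 18.7.
Set dN/dt = 0 with N > 0: 1.19 - 0.00894P = 0, so P* = 1.19/0.00894 = 133.

N* ≈ 18.7, P* ≈ 133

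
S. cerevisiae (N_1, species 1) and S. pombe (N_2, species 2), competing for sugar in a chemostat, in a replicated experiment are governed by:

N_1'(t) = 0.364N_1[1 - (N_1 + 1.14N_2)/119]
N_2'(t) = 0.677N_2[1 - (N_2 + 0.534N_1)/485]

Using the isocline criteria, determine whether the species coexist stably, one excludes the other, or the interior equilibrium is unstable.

Compare the nullcline intercepts: K1/α12 = 119/1.14 = 104 < K2 = 485; K2/α21 = 485/0.534 = 908 > K1 = 119.
Since the inequalities point opposite ways, species 2 can invade but species 1 cannot.

species 2 excludes species 1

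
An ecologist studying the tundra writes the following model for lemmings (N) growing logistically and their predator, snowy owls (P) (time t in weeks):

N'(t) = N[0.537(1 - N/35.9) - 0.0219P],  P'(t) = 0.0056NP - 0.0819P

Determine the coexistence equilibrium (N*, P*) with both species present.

N* ≈ 14.6, P* ≈ 14.5

From dP/dt = 0 with P > 0: 0.0056N* = 0.0819, so N* = 14.6.
Substitute into dN/dt = 0: 0.537(1 - 14.6/35.9) = 0.0219P*.
The bracket is 0.593, giving P* = 0.318/0.0219 = 14.5.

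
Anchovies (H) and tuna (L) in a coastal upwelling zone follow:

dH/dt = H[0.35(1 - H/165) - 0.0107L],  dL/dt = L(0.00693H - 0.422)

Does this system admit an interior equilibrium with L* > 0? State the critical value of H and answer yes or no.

The predator equation gives dL/dt > 0 only when H > 0.422/0.00693 = 60.9.
Without the predator, H → K = 165. Since 165 > 60.9, the predator can invade and persist.

Threshold H = 60.9; K > 60.9, so yes, the predator persists.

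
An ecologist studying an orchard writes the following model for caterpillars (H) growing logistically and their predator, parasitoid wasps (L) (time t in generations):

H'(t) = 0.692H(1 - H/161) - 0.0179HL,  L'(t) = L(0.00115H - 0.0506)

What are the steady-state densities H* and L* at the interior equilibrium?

From dL/dt = 0 with L > 0: 0.00115H* = 0.0506, so H* = 44.
Substitute into dH/dt = 0: 0.692(1 - 44/161) = 0.0179L*.
The bracket is 0.727, giving L* = 0.503/0.0179 = 28.1.

H* ≈ 44, L* ≈ 28.1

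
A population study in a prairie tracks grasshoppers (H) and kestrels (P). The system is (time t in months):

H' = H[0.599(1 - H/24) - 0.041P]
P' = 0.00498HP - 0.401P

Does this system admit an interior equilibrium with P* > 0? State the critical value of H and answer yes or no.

Threshold H = 80.5; K < 80.5, so no, the predator goes extinct.

The predator equation gives dP/dt > 0 only when H > 0.401/0.00498 = 80.5.
Without the predator, H → K = 24. Since 24 < 80.5, the predator cannot invade.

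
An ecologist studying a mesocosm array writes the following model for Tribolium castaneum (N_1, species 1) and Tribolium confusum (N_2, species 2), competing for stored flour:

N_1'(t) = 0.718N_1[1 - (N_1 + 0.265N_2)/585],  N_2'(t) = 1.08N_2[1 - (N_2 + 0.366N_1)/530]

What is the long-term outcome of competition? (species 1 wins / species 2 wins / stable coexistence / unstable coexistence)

stable coexistence

Compare the nullcline intercepts: K1/α12 = 585/0.265 = 2210 > K2 = 530; K2/α21 = 530/0.366 = 1450 > K1 = 585.
Since both inequalities hold, each species can invade when rare, so the interior equilibrium is stable.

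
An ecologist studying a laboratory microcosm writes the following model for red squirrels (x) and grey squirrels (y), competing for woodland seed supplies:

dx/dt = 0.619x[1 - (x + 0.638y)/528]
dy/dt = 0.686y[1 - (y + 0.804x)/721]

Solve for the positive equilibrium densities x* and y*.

Setting both brackets to zero gives the nullclines x + 0.638y = 528 and 0.804x + y = 721.
Substituting y = 721 - 0.804x into the first: x(1 - 0.638·0.804) = 528 - 0.638·721.
So x* = 68/0.487 = 140, and then y* = 721 - 0.804·140 = 609.

x* ≈ 140, y* ≈ 609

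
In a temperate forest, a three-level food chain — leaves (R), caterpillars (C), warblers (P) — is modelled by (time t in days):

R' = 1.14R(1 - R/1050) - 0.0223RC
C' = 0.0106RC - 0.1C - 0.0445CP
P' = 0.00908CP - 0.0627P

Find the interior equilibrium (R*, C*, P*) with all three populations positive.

From dP/dt = 0: 0.00908C* = 0.0627, so C* = 6.91.
From dR/dt = 0: 1.14(1 - R*/1050) = 0.0223·6.91, giving R* = 1050·(1 - 0.135) = 908.
From dC/dt = 0: 0.0106·908 - 0.1 = 0.0445P*, so P* = 9.53/0.0445 = 214.

R* ≈ 908, C* ≈ 6.91, P* ≈ 214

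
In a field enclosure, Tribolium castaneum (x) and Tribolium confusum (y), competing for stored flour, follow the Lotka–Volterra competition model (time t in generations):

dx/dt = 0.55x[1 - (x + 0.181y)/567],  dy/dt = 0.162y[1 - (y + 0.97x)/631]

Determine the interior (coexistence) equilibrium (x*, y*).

Setting both brackets to zero gives the nullclines x + 0.181y = 567 and 0.97x + y = 631.
Substituting y = 631 - 0.97x into the first: x(1 - 0.181·0.97) = 567 - 0.181·631.
So x* = 453/0.824 = 549, and then y* = 631 - 0.97·549 = 98.3.

x* ≈ 549, y* ≈ 98.3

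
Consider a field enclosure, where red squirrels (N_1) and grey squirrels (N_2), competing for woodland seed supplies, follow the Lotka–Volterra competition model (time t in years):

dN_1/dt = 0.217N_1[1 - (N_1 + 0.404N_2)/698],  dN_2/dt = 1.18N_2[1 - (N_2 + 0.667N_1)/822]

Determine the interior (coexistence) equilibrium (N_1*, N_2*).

N_1* ≈ 501, N_2* ≈ 488

Setting both brackets to zero gives the nullclines N_1 + 0.404N_2 = 698 and 0.667N_1 + N_2 = 822.
Substituting N_2 = 822 - 0.667N_1 into the first: N_1(1 - 0.404·0.667) = 698 - 0.404·822.
So N_1* = 366/0.731 = 501, and then N_2* = 822 - 0.667·501 = 488.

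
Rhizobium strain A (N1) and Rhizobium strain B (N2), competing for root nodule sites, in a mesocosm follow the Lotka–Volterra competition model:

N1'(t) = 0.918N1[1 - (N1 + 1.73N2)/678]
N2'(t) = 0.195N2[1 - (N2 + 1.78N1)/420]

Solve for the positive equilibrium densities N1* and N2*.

Setting both brackets to zero gives the nullclines N1 + 1.73N2 = 678 and 1.78N1 + N2 = 420.
Substituting N2 = 420 - 1.78N1 into the first: N1(1 - 1.73·1.78) = 678 - 1.73·420.
So N1* = -48.6/-2.08 = 23.4, and then N2* = 420 - 1.78·23.4 = 378.

N1* ≈ 23.4, N2* ≈ 378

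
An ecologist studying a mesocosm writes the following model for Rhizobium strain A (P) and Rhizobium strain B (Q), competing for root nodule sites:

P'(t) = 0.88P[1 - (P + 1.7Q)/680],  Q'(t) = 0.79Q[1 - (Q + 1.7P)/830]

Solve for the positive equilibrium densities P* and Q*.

Setting both brackets to zero gives the nullclines P + 1.7Q = 680 and 1.7P + Q = 830.
Substituting Q = 830 - 1.7P into the first: P(1 - 1.7·1.7) = 680 - 1.7·830.
So P* = -731/-1.89 = 387, and then Q* = 830 - 1.7·387 = 172.

P* ≈ 387, Q* ≈ 172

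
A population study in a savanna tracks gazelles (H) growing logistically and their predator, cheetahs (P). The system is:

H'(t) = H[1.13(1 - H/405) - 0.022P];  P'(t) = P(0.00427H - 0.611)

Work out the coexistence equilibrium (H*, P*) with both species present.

H* ≈ 143, P* ≈ 33.2

From dP/dt = 0 with P > 0: 0.00427H* = 0.611, so H* = 143.
Substitute into dH/dt = 0: 1.13(1 - 143/405) = 0.022P*.
The bracket is 0.647, giving P* = 0.731/0.022 = 33.2.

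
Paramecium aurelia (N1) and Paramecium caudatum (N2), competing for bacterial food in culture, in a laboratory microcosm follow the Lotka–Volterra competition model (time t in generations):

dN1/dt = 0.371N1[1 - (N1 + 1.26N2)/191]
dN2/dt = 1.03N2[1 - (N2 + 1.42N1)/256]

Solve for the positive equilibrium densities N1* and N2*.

N1* ≈ 167, N2* ≈ 19.3

Setting both brackets to zero gives the nullclines N1 + 1.26N2 = 191 and 1.42N1 + N2 = 256.
Substituting N2 = 256 - 1.42N1 into the first: N1(1 - 1.26·1.42) = 191 - 1.26·256.
So N1* = -132/-0.789 = 167, and then N2* = 256 - 1.42·167 = 19.3.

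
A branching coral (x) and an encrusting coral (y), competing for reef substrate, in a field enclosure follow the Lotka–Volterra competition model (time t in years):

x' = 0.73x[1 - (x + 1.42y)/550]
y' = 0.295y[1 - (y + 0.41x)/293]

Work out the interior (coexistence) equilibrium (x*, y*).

Setting both brackets to zero gives the nullclines x + 1.42y = 550 and 0.41x + y = 293.
Substituting y = 293 - 0.41x into the first: x(1 - 1.42·0.41) = 550 - 1.42·293.
So x* = 134/0.418 = 321, and then y* = 293 - 0.41·321 = 162.

x* ≈ 321, y* ≈ 162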